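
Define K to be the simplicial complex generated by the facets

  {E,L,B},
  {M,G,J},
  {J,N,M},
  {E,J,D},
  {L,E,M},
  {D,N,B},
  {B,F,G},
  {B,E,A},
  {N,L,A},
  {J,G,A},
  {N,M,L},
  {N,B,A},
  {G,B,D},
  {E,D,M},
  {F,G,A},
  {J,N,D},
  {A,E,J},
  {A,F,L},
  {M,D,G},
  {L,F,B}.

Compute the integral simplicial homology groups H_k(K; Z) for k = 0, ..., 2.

Take the total order A < B < D < E < F < G < J < L < M < N on the vertex set. Then K (dimension 2) consists of the simplices:

  0-simplices (10): A, B, D, E, F, G, J, L, M, N
  1-simplices (30): AB, AE, AF, AG, AJ, AL, AN, BD, BE, BF, BG, BL, BN, DE, DG, DJ, DM, DN, EJ, EL, EM, FG, FL, GJ, GM, JM, JN, LM, LN, MN
  2-simplices (20): ABE, ABN, AEJ, AFG, AFL, AGJ, ALN, BDG, BDN, BEL, BFG, BFL, DEJ, DEM, DGM, DJN, ELM, GJM, JMN, LMN

so the chain groups are C_0 ≅ Z^10, C_1 ≅ Z^30, C_2 ≅ Z^20.

The boundary map ∂_1: C_1 → C_0 maps an edge to its endpoints' difference, ∂[p,q] = q − p. For instance
  ∂DM = M − D.
The resulting 10×30 matrix has rank 9, and its Smith normal form has invariant factors (1,1,1,1,1,1,1,1,1).

Boundary ∂_2: C_2 → C_1 sends each 2-simplex [p,q,r] to [q,r] − [p,r] + [p,q]. For instance
  ∂BDG = DG − BG + BD,
  ∂ELM = LM − EM + EL.
This gives a 30×20 integer matrix of rank 20; reducing to Smith normal form yields diagonal entries (1,1,1,1,1,1,1,1,1,1,1,1,1,1,1,1,1,1,1,2).

Reading off H_k = ker ∂_k / im ∂_{k+1}:

  H_0: rank C_0 − rank ∂_1 = 10 − 9 = 1, and the invariant factors of ∂_1 are all 1, so H_0 ≅ Z.
  H_1: rank ker ∂_1 − rank ∂_2 = (30 − 9) − 20 = 1, and ∂_2 has invariant factor 2 > 1, so H_1 ≅ Z × Z/2.
  H_2: rank ker ∂_2 − rank ∂_3 = (20 − 20) − 0 = 0, and there is no ∂_3, so H_2 ≅ 0.

H_0 = Z,  H_1 = Z × Z/2,  H_2 = 0.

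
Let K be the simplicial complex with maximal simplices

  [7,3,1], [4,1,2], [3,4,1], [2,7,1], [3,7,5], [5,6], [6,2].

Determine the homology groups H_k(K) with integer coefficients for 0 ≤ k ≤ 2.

H_0 ≅ Z,  H_1 ≅ Z,  H_2 = 0.

We work with the vertex ordering 1 < 2 < 3 < 4 < 5 < 6 < 7. The simplices of K, each written with vertices in increasing order, are:

  0-simplices (7): [1], [2], [3], [4], [5], [6], [7]
  1-simplices (12): [1,2], [1,3], [1,4], [1,7], [2,4], [2,6], [2,7], [3,4], [3,5], [3,7], [5,6], [5,7]
  2-simplices (5): [1,2,4], [1,2,7], [1,3,4], [1,3,7], [3,5,7]

so the chain groups are C_0 ≅ Z^7, C_1 ≅ Z^12, C_2 ≅ Z^5.

The boundary map ∂_1: C_1 → C_0 is given by ∂[p,q] = [q] − [p]. For instance
  ∂[5,7] = [7] − [5].
This gives a 7×12 integer matrix of rank 6; reducing to Smith normal form yields diagonal entries (1,1,1,1,1,1).

The boundary map ∂_2: C_2 → C_1 maps a triangle to the signed sum of its edges. For instance
  ∂[3,5,7] = [5,7] − [3,7] + [3,5],
  ∂[1,3,7] = [3,7] − [1,7] + [1,3].
This gives a 12×5 integer matrix of rank 5; reducing to Smith normal form yields diagonal entries (1,1,1,1,1).

Computing H_k = (kernel of ∂_k) / (image of ∂_{k+1}):

  H_0: rank C_0 − rank ∂_1 = 7 − 6 = 1, and the invariant factors of ∂_1 are all 1, so H_0 = Z.
  H_1: rank ker ∂_1 − rank ∂_2 = (12 − 6) − 5 = 1, and the invariant factors of ∂_2 are all 1, so H_1 = Z.
  H_2: rank ker ∂_2 − rank ∂_3 = (5 − 5) − 0 = 0, and there is no ∂_3, so H_2 = 0.

As a check, the Euler characteristic is 7 − 12 + 5 = 0, which agrees with 1 − 1 + 0 = 0.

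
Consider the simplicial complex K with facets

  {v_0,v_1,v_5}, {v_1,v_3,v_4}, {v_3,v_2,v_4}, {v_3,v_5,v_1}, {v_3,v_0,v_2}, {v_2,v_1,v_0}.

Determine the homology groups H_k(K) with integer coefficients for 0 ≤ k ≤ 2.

H_0 = Z,  H_1 = Z,  H_2 = 0.

K has 6 vertices, 12 edges, 6 triangles.
rank ∂_0 = 0, rank ∂_1 = 5 ⇒ b_0 = 6 − 0 − 5 = 1; all invariant factors of ∂_1 are 1 so no torsion. So H_0 = Z.
rank ∂_1 = 5, rank ∂_2 = 6 ⇒ b_1 = 12 − 5 − 6 = 1; all invariant factors of ∂_2 are 1 so no torsion. So H_1 = Z.
rank ∂_2 = 6, rank ∂_3 = 0 ⇒ b_2 = 6 − 6 − 0 = 0. So H_2 = 0.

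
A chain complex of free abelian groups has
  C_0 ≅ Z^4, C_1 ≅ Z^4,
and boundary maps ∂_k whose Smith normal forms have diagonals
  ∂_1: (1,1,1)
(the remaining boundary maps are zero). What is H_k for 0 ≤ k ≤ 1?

H_0: b_0 = 4 − 0 − 3 = 1; torsion from ∂_1 factors > 1: none. So H_0 = Z.
H_1: b_1 = 4 − 3 − 0 = 1; torsion from ∂_2 factors > 1: none. So H_1 = Z.

H_0 = Z,  H_1 = Z.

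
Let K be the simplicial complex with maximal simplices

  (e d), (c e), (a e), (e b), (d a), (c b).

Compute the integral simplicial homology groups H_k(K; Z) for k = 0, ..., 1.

Order the vertices as a < b < c < d < e. Listing each simplex with vertices in this order, K has dimension 1 with simplices:

  0-simplices (5): a, b, c, d, e
  1-simplices (6): ad, ae, bc, be, ce, de

Hence C_0 ≅ Z^5, C_1 ≅ Z^6.

∂_1: C_1 → C_0 sends each edge [p,q] (with p < q) to q − p. For instance
  ∂ce = e − c.
This gives a 5×6 integer matrix of rank 4; reducing to Smith normal form yields diagonal entries (1,1,1,1).

Reading off H_k = ker ∂_k / im ∂_{k+1}:

  H_0: rank C_0 − rank ∂_1 = 5 − 4 = 1, and the invariant factors of ∂_1 are all 1, so H_0 ≅ Z.
  H_1: rank ker ∂_1 − rank ∂_2 = (6 − 4) − 0 = 2, and there is no ∂_2, so H_1 ≅ Z^2.

(K is a triangulation of a wedge of 2 circles.)

H_0 = Z,  H_1 = Z^2.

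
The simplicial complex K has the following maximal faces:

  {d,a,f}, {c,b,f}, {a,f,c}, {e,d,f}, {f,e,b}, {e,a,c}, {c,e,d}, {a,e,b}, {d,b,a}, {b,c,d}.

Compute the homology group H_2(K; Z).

H_2 ≅ 0.

We work with the vertex ordering a < b < c < d < e < f. The simplices of K, each written with vertices in increasing order, are:

  0-simplices (6): a, b, c, d, e, f
  1-simplices (15): ab, ac, ad, ae, af, bc, bd, be, bf, cd, ce, cf, de, df, ef
  2-simplices (10): abd, abe, ace, acf, adf, bcd, bcf, bef, cde, def

giving chain groups C_0 ≅ Z^6, C_1 ≅ Z^15, C_2 ≅ Z^10.

∂_1: C_1 → C_0 maps an edge to its endpoints' difference, ∂[p,q] = q − p. For instance
  ∂af = f − a.
The resulting 6×15 matrix has rank 5, and its Smith normal form has invariant factors (1,1,1,1,1).

Boundary ∂_2: C_2 → C_1 acts by ∂[p,q,r] = [q,r] − [p,r] + [p,q]. For instance
  ∂bef = ef − bf + be,
  ∂adf = df − af + ad.
As a 15×10 matrix over Z this has rank 10, with invariant factors (1,1,1,1,1,1,1,1,1,2).

Reading off H_k = ker ∂_k / im ∂_{k+1}:

  H_2: rank ker ∂_2 − rank ∂_3 = (10 − 10) − 0 = 0, and there is no ∂_3, so H_2 = 0.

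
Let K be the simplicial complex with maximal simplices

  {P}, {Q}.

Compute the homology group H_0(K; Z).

Order the vertices as P < Q. Listing each simplex with vertices in this order, K has dimension 0 with simplices:

  0-simplices (2): P, Q

Hence C_0 ≅ Z^2.

Computing H_k = (kernel of ∂_k) / (image of ∂_{k+1}):

  H_0: rank C_0 − rank ∂_1 = 2 − 0 = 2, and there is no ∂_1, so H_0 ≅ Z^2.

(K is a triangulation of a set of 2 points.)

H_0 = Z^2.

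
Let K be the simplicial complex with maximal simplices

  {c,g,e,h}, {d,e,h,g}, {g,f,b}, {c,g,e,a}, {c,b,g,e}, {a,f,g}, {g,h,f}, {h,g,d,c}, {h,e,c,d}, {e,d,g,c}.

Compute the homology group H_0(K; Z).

We work with the vertex ordering a < b < c < d < e < f < g < h. The simplices of K, each written with vertices in increasing order, are:

  0-simplices (8): a, b, c, d, e, f, g, h
  1-simplices (20): ac, ae, af, ag, bc, be, bf, bg, cd, ce, cg, ch, de, dg, dh, eg, eh, fg, fh, gh
  2-simplices (19): ace, acg, aeg, afg, bce, bcg, beg, bfg, cde, cdg, cdh, ceg, ceh, cgh, deg, deh, dgh, egh, fgh
  3-simplices (7): aceg, bceg, cdeg, cdeh, cdgh, cegh, degh

so the chain groups are C_0 ≅ Z^8, C_1 ≅ Z^20, C_2 ≅ Z^19, C_3 ≅ Z^7.

The boundary map ∂_1: C_1 → C_0 is given by ∂[p,q] = [q] − [p]. For instance
  ∂ce = e − c.
The resulting 8×20 matrix has rank 7, and its Smith normal form has invariant factors (1,1,1,1,1,1,1).

Boundary ∂_2: C_2 → C_1 acts by ∂[p,q,r] = [q,r] − [p,r] + [p,q]. For instance
  ∂afg = fg − ag + af,
  ∂deh = eh − dh + de.
The resulting 20×19 matrix has rank 13, and its Smith normal form has invariant factors (1,1,1,1,1,1,1,1,1,1,1,1,1).

Boundary ∂_3: C_3 → C_2 sends each 3-simplex σ to the alternating sum Σ_i (−1)^i (σ with its i-th vertex removed). For instance
  ∂cdeh = deh − ceh + cdh − cde,
  ∂aceg = ceg − aeg + acg − ace.
As a 19×7 matrix over Z this has rank 6, with invariant factors (1,1,1,1,1,1).

Now H_k = ker ∂_k / im ∂_{k+1}, so:

  H_0: rank C_0 − rank ∂_1 = 8 − 7 = 1, and the invariant factors of ∂_1 are all 1, so H_0 = Z.

H_0 ≅ Z.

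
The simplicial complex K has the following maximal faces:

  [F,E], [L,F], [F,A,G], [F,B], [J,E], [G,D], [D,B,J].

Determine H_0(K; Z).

Fix the vertex order A < B < D < E < F < G < J < L and write every simplex with vertices in increasing order. Then dim K = 2 and the simplices of K are:

  0-simplices (8): A, B, D, E, F, G, J, L
  1-simplices (11): AF, AG, BD, BF, BJ, DG, DJ, EF, EJ, FG, FL
  2-simplices (2): AFG, BDJ

so the chain groups are C_0 ≅ Z^8, C_1 ≅ Z^11, C_2 ≅ Z^2.

∂_1: C_1 → C_0 sends each edge [p,q] (with p < q) to q − p. For instance
  ∂AF = F − A.
This gives a 8×11 integer matrix of rank 7; reducing to Smith normal form yields diagonal entries (1,1,1,1,1,1,1).

Boundary ∂_2: C_2 → C_1 maps a triangle to the signed sum of its edges. For instance
  ∂BDJ = DJ − BJ + BD,
  ∂AFG = FG − AG + AF.
The 11×2 boundary matrix has rank 2 and Smith normal form diag(1,1).

From H_k ≅ ker(∂_k) / im(∂_{k+1}) we obtain:

  H_0: rank C_0 − rank ∂_1 = 8 − 7 = 1, and the invariant factors of ∂_1 are all 1, so H_0 ≅ Z.

H_0 ≅ Z.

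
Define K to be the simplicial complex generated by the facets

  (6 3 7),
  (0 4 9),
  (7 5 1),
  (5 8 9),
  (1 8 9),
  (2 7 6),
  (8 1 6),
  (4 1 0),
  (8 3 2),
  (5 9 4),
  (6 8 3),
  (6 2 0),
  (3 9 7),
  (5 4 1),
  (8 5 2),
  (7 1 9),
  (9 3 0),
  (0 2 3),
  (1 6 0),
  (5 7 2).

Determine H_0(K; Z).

H_0 ≅ Z.

Take the total order 0 < 1 < 2 < 3 < 4 < 5 < 6 < 7 < 8 < 9 on the vertex set. Then K (dimension 2) consists of the simplices:

  0-simplices (10): [0], [1], [2], [3], [4], [5], [6], [7], [8], [9]
  1-simplices (30): (30 of them)
  2-simplices (20): (20 of them)

giving chain groups C_0 ≅ Z^10, C_1 ≅ Z^30, C_2 ≅ Z^20.

∂_1: C_1 → C_0 maps an edge to its endpoints' difference, ∂[p,q] = q − p. For instance
  ∂[1,9] = [9] − [1].
The resulting 10×30 matrix has rank 9, and its Smith normal form has invariant factors (1,1,1,1,1,1,1,1,1).

Boundary ∂_2: C_2 → C_1 sends each 2-simplex [p,q,r] to [q,r] − [p,r] + [p,q]. For instance
  ∂[0,4,9] = [4,9] − [0,9] + [0,4],
  ∂[3,6,8] = [6,8] − [3,8] + [3,6].
The resulting 30×20 matrix has rank 20, and its Smith normal form has invariant factors (1,1,1,1,1,1,1,1,1,1,1,1,1,1,1,1,1,1,1,2).

From H_k ≅ ker(∂_k) / im(∂_{k+1}) we obtain:

  H_0: rank C_0 − rank ∂_1 = 10 − 9 = 1, and the invariant factors of ∂_1 are all 1, so H_0 = Z.

(K is a triangulation of the Klein bottle.)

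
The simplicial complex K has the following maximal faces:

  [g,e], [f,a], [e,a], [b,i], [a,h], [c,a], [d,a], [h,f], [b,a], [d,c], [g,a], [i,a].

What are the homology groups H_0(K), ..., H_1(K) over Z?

Order the vertices as a < b < c < d < e < f < g < h < i. Listing each simplex with vertices in this order, K has dimension 1 with simplices:

  0-simplices (9): a, b, c, d, e, f, g, h, i
  1-simplices (12): ab, ac, ad, ae, af, ag, ah, ai, bi, cd, eg, fh

so the chain groups are C_0 ≅ Z^9, C_1 ≅ Z^12.

Boundary ∂_1: C_1 → C_0 maps an edge to its endpoints' difference, ∂[p,q] = q − p.
This gives a 9×12 integer matrix of rank 8; reducing to Smith normal form yields diagonal entries (1,1,1,1,1,1,1,1).

From H_k ≅ ker(∂_k) / im(∂_{k+1}) we obtain:

  H_0: rank C_0 − rank ∂_1 = 9 − 8 = 1, and the invariant factors of ∂_1 are all 1, so H_0 = Z.
  H_1: rank ker ∂_1 − rank ∂_2 = (12 − 8) − 0 = 4, and there is no ∂_2, so H_1 = Z^4.

H_0 = Z,  H_1 = Z^4.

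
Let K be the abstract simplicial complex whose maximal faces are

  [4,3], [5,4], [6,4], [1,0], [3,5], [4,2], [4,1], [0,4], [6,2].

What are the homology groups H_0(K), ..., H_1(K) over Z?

H_0 = Z,  H_1 = Z^3.

Fix the vertex order 0 < 1 < 2 < 3 < 4 < 5 < 6 and write every simplex with vertices in increasing order. Then dim K = 1 and the simplices of K are:

  0-simplices (7): [0], [1], [2], [3], [4], [5], [6]
  1-simplices (9): [0,1], [0,4], [1,4], [2,4], [2,6], [3,4], [3,5], [4,5], [4,6]

so the chain groups are C_0 ≅ Z^7, C_1 ≅ Z^9.

Boundary ∂_1: C_1 → C_0 maps an edge to its endpoints' difference, ∂[p,q] = q − p. For instance
  ∂[4,6] = [6] − [4].
This gives a 7×9 integer matrix of rank 6; reducing to Smith normal form yields diagonal entries (1,1,1,1,1,1).

Reading off H_k = ker ∂_k / im ∂_{k+1}:

  H_0: rank C_0 − rank ∂_1 = 7 − 6 = 1, and the invariant factors of ∂_1 are all 1, so H_0 ≅ Z.
  H_1: rank ker ∂_1 − rank ∂_2 = (9 − 6) − 0 = 3, and there is no ∂_2, so H_1 ≅ Z^3.

As a check, the Euler characteristic is 7 − 9 = -2, which agrees with 1 − 3 = -2.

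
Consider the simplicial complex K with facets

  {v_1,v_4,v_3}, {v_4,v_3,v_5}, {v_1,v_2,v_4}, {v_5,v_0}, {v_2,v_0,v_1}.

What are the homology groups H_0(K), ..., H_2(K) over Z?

Fix the vertex order v_0 < v_1 < v_2 < v_3 < v_4 < v_5 and write every simplex with vertices in increasing order. Then dim K = 2 and the simplices of K are:

  0-simplices (6): [v_0], [v_1], [v_2], [v_3], [v_4], [v_5]
  1-simplices (10): [v_0,v_1], [v_0,v_2], [v_0,v_5], [v_1,v_2], [v_1,v_3], [v_1,v_4], [v_2,v_4], [v_3,v_4], [v_3,v_5], [v_4,v_5]
  2-simplices (4): [v_0,v_1,v_2], [v_1,v_2,v_4], [v_1,v_3,v_4], [v_3,v_4,v_5]

Hence C_0 ≅ Z^6, C_1 ≅ Z^10, C_2 ≅ Z^4.

The boundary map ∂_1: C_1 → C_0 sends each edge [p,q] (with p < q) to q − p. For instance
  ∂[v_2,v_4] = [v_4] − [v_2].
This gives a 6×10 integer matrix of rank 5; reducing to Smith normal form yields diagonal entries (1,1,1,1,1).

∂_2: C_2 → C_1 acts by ∂[p,q,r] = [q,r] − [p,r] + [p,q]. For instance
  ∂[v_0,v_1,v_2] = [v_1,v_2] − [v_0,v_2] + [v_0,v_1],
  ∂[v_3,v_4,v_5] = [v_4,v_5] − [v_3,v_5] + [v_3,v_4].
This gives a 10×4 integer matrix of rank 4; reducing to Smith normal form yields diagonal entries (1,1,1,1).

Reading off H_k = ker ∂_k / im ∂_{k+1}:

  H_0: rank C_0 − rank ∂_1 = 6 − 5 = 1, and the invariant factors of ∂_1 are all 1, so H_0 = Z.
  H_1: rank ker ∂_1 − rank ∂_2 = (10 − 5) − 4 = 1, and the invariant factors of ∂_2 are all 1, so H_1 = Z.
  H_2: rank ker ∂_2 − rank ∂_3 = (4 − 4) − 0 = 0, and there is no ∂_3, so H_2 = 0.

As a check, the Euler characteristic is 6 − 10 + 4 = 0, which agrees with 1 − 1 + 0 = 0.

H_0 ≅ Z,  H_1 ≅ Z,  H_2 = 0.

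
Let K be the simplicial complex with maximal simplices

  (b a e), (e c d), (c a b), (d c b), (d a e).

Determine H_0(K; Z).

H_0 ≅ Z.

Take the total order a < b < c < d < e on the vertex set. Then K (dimension 2) consists of the simplices:

  0-simplices (5): a, b, c, d, e
  1-simplices (10): ab, ac, ad, ae, bc, bd, be, cd, ce, de
  2-simplices (5): abc, abe, ade, bcd, cde

so the chain groups are C_0 ≅ Z^5, C_1 ≅ Z^10, C_2 ≅ Z^5.

Boundary ∂_1: C_1 → C_0 is given by ∂[p,q] = [q] − [p].
The 5×10 boundary matrix has rank 4 and Smith normal form diag(1,1,1,1).

Boundary ∂_2: C_2 → C_1 maps a triangle to the signed sum of its edges. For instance
  ∂abc = bc − ac + ab,
  ∂bcd = cd − bd + bc.
As a 10×5 matrix over Z this has rank 5, with invariant factors (1,1,1,1,1).

Now H_k = ker ∂_k / im ∂_{k+1}, so:

  H_0: rank C_0 − rank ∂_1 = 5 − 4 = 1, and the invariant factors of ∂_1 are all 1, so H_0 = Z.

(K is a triangulation of the Möbius band.)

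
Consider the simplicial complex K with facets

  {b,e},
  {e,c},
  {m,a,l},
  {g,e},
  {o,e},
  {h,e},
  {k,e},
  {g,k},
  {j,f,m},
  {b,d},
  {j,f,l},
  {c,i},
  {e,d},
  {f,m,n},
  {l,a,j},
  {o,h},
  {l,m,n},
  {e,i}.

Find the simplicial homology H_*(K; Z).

H_0 = Z^2,  H_1 = Z^5,  H_2 = 0.

We work with the vertex ordering a < b < c < d < e < f < g < h < i < j < k < l < m < n < o. The simplices of K, each written with vertices in increasing order, are:

  0-simplices (15): a, b, c, d, e, f, g, h, i, j, k, l, m, n, o
  1-simplices (24): aj, al, am, bd, be, ce, ci, de, eg, eh, ei, ek, eo, fj, fl, fm, fn, gk, ho, jl, jm, lm, ln, mn
  2-simplices (6): ajl, alm, fjl, fjm, fmn, lmn

so the chain groups are C_0 ≅ Z^15, C_1 ≅ Z^24, C_2 ≅ Z^6.

Boundary ∂_1: C_1 → C_0 is given by ∂[p,q] = [q] − [p]. For instance
  ∂be = e − b.
The 15×24 boundary matrix has rank 13 and Smith normal form diag(1,1,1,1,1,1,1,1,1,1,1,1,1).

The boundary map ∂_2: C_2 → C_1 maps a triangle to the signed sum of its edges. For instance
  ∂ajl = jl − al + aj,
  ∂fjm = jm − fm + fj.
The 24×6 boundary matrix has rank 6 and Smith normal form diag(1,1,1,1,1,1).

From H_k ≅ ker(∂_k) / im(∂_{k+1}) we obtain:

  H_0: rank C_0 − rank ∂_1 = 15 − 13 = 2, and the invariant factors of ∂_1 are all 1, so H_0 ≅ Z^2.
  H_1: rank ker ∂_1 − rank ∂_2 = (24 − 13) − 6 = 5, and the invariant factors of ∂_2 are all 1, so H_1 ≅ Z^5.
  H_2: rank ker ∂_2 − rank ∂_3 = (6 − 6) − 0 = 0, and there is no ∂_3, so H_2 ≅ 0.

As a check, the Euler characteristic is 15 − 24 + 6 = -3, which agrees with 2 − 5 + 0 = -3.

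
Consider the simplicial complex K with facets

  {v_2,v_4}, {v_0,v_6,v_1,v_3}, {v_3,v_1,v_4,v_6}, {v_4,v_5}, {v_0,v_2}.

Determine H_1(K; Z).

We work with the vertex ordering v_0 < v_1 < v_2 < v_3 < v_4 < v_5 < v_6. The simplices of K, each written with vertices in increasing order, are:

  0-simplices (7): [v_0], [v_1], [v_2], [v_3], [v_4], [v_5], [v_6]
  1-simplices (12): [v_0,v_1], [v_0,v_2], [v_0,v_3], [v_0,v_6], [v_1,v_3], [v_1,v_4], [v_1,v_6], [v_2,v_4], [v_3,v_4], [v_3,v_6], [v_4,v_5], [v_4,v_6]
  2-simplices (7): [v_0,v_1,v_3], [v_0,v_1,v_6], [v_0,v_3,v_6], [v_1,v_3,v_4], [v_1,v_3,v_6], [v_1,v_4,v_6], [v_3,v_4,v_6]
  3-simplices (2): [v_0,v_1,v_3,v_6], [v_1,v_3,v_4,v_6]

giving chain groups C_0 ≅ Z^7, C_1 ≅ Z^12, C_2 ≅ Z^7, C_3 ≅ Z^2.

∂_1: C_1 → C_0 is given by ∂[p,q] = [q] − [p].
This gives a 7×12 integer matrix of rank 6; reducing to Smith normal form yields diagonal entries (1,1,1,1,1,1).

Boundary ∂_2: C_2 → C_1 maps a triangle to the signed sum of its edges. For instance
  ∂[v_1,v_3,v_4] = [v_3,v_4] − [v_1,v_4] + [v_1,v_3],
  ∂[v_1,v_4,v_6] = [v_4,v_6] − [v_1,v_6] + [v_1,v_4].
As a 12×7 matrix over Z this has rank 5, with invariant factors (1,1,1,1,1).

The boundary map ∂_3: C_3 → C_2 sends each 3-simplex σ to the alternating sum Σ_i (−1)^i (σ with its i-th vertex removed). For instance
  ∂[v_1,v_3,v_4,v_6] = [v_3,v_4,v_6] − [v_1,v_4,v_6] + [v_1,v_3,v_6] − [v_1,v_3,v_4],
  ∂[v_0,v_1,v_3,v_6] = [v_1,v_3,v_6] − [v_0,v_3,v_6] + [v_0,v_1,v_6] − [v_0,v_1,v_3].
As a 7×2 matrix over Z this has rank 2, with invariant factors (1,1).

Reading off H_k = ker ∂_k / im ∂_{k+1}:

  H_1: rank ker ∂_1 − rank ∂_2 = (12 − 6) − 5 = 1, and the invariant factors of ∂_2 are all 1, so H_1 = Z.

H_1 = Z.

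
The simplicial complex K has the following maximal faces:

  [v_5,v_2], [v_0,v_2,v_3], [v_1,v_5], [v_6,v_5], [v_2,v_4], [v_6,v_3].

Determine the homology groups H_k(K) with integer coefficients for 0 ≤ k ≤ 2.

Order the vertices as v_0 < v_1 < v_2 < v_3 < v_4 < v_5 < v_6. Listing each simplex with vertices in this order, K has dimension 2 with simplices:

  0-simplices (7): [v_0], [v_1], [v_2], [v_3], [v_4], [v_5], [v_6]
  1-simplices (8): [v_0,v_2], [v_0,v_3], [v_1,v_5], [v_2,v_3], [v_2,v_4], [v_2,v_5], [v_3,v_6], [v_5,v_6]
  2-simplices (1): [v_0,v_2,v_3]

giving chain groups C_0 ≅ Z^7, C_1 ≅ Z^8, C_2 ≅ Z^1.

The boundary map ∂_1: C_1 → C_0 sends each edge [p,q] (with p < q) to q − p.
The resulting 7×8 matrix has rank 6, and its Smith normal form has invariant factors (1,1,1,1,1,1).

The boundary map ∂_2: C_2 → C_1 sends each 2-simplex [p,q,r] to [q,r] − [p,r] + [p,q]. For instance
  ∂[v_0,v_2,v_3] = [v_2,v_3] − [v_0,v_3] + [v_0,v_2].
As a 8×1 matrix over Z this has rank 1, with invariant factors (1).

Computing H_k = (kernel of ∂_k) / (image of ∂_{k+1}):

  H_0: rank C_0 − rank ∂_1 = 7 − 6 = 1, and the invariant factors of ∂_1 are all 1, so H_0 = Z.
  H_1: rank ker ∂_1 − rank ∂_2 = (8 − 6) − 1 = 1, and the invariant factors of ∂_2 are all 1, so H_1 = Z.
  H_2: rank ker ∂_2 − rank ∂_3 = (1 − 1) − 0 = 0, and there is no ∂_3, so H_2 = 0.

H_0 ≅ Z,  H_1 ≅ Z,  H_2 = 0.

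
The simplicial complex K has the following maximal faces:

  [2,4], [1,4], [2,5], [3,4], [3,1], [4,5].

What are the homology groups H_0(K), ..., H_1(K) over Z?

H_0 = Z,  H_1 = Z^2.

Order the vertices as 1 < 2 < 3 < 4 < 5. Listing each simplex with vertices in this order, K has dimension 1 with simplices:

  0-simplices (5): [1], [2], [3], [4], [5]
  1-simplices (6): [1,3], [1,4], [2,4], [2,5], [3,4], [4,5]

Hence C_0 ≅ Z^5, C_1 ≅ Z^6.

Boundary ∂_1: C_1 → C_0 maps an edge to its endpoints' difference, ∂[p,q] = q − p.
The 5×6 boundary matrix has rank 4 and Smith normal form diag(1,1,1,1).

Now H_k = ker ∂_k / im ∂_{k+1}, so:

  H_0: rank C_0 − rank ∂_1 = 5 − 4 = 1, and the invariant factors of ∂_1 are all 1, so H_0 ≅ Z.
  H_1: rank ker ∂_1 − rank ∂_2 = (6 − 4) − 0 = 2, and there is no ∂_2, so H_1 ≅ Z^2.

As a check, the Euler characteristic is 5 − 6 = -1, which agrees with 1 − 2 = -1.
(K is a triangulation of a wedge of 2 circles.)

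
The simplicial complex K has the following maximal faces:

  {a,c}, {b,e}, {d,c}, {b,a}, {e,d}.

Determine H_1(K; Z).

We work with the vertex ordering a < b < c < d < e. The simplices of K, each written with vertices in increasing order, are:

  0-simplices (5): a, b, c, d, e
  1-simplices (5): ab, ac, be, cd, de

giving chain groups C_0 ≅ Z^5, C_1 ≅ Z^5.

∂_1: C_1 → C_0 is given by ∂[p,q] = [q] − [p]. For instance
  ∂cd = d − c.
The resulting 5×5 matrix has rank 4, and its Smith normal form has invariant factors (1,1,1,1).

Computing H_k = (kernel of ∂_k) / (image of ∂_{k+1}):

  H_1: rank ker ∂_1 − rank ∂_2 = (5 − 4) − 0 = 1, and there is no ∂_2, so H_1 = Z.

H_1 ≅ Z.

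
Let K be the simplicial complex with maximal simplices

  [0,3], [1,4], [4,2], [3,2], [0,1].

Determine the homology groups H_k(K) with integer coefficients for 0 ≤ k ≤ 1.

Take the total order 0 < 1 < 2 < 3 < 4 on the vertex set. Then K (dimension 1) consists of the simplices:

  0-simplices (5): [0], [1], [2], [3], [4]
  1-simplices (5): [0,1], [0,3], [1,4], [2,3], [2,4]

giving chain groups C_0 ≅ Z^5, C_1 ≅ Z^5.

∂_1: C_1 → C_0 maps an edge to its endpoints' difference, ∂[p,q] = q − p.
As a 5×5 matrix over Z this has rank 4, with invariant factors (1,1,1,1).

Computing H_k = (kernel of ∂_k) / (image of ∂_{k+1}):

  H_0: rank C_0 − rank ∂_1 = 5 − 4 = 1, and the invariant factors of ∂_1 are all 1, so H_0 = Z.
  H_1: rank ker ∂_1 − rank ∂_2 = (5 − 4) − 0 = 1, and there is no ∂_2, so H_1 = Z.

As a check, the Euler characteristic is 5 − 5 = 0, which agrees with 1 − 1 = 0.

H_0 = Z,  H_1 = Z.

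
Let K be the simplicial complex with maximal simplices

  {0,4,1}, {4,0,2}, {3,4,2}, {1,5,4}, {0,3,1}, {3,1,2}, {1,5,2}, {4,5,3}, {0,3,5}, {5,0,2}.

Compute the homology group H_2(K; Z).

H_2 = 0.

Take the total order 0 < 1 < 2 < 3 < 4 < 5 on the vertex set. Then K (dimension 2) consists of the simplices:

  0-simplices (6): [0], [1], [2], [3], [4], [5]
  1-simplices (15): [0,1], [0,2], [0,3], [0,4], [0,5], [1,2], [1,3], [1,4], [1,5], [2,3], [2,4], [2,5], [3,4], [3,5], [4,5]
  2-simplices (10): [0,1,3], [0,1,4], [0,2,4], [0,2,5], [0,3,5], [1,2,3], [1,2,5], [1,4,5], [2,3,4], [3,4,5]

giving chain groups C_0 ≅ Z^6, C_1 ≅ Z^15, C_2 ≅ Z^10.

Boundary ∂_1: C_1 → C_0 sends each edge [p,q] (with p < q) to q − p.
The resulting 6×15 matrix has rank 5, and its Smith normal form has invariant factors (1,1,1,1,1).

∂_2: C_2 → C_1 acts by ∂[p,q,r] = [q,r] − [p,r] + [p,q]. For instance
  ∂[0,3,5] = [3,5] − [0,5] + [0,3],
  ∂[1,2,3] = [2,3] − [1,3] + [1,2].
This gives a 15×10 integer matrix of rank 10; reducing to Smith normal form yields diagonal entries (1,1,1,1,1,1,1,1,1,2).

From H_k ≅ ker(∂_k) / im(∂_{k+1}) we obtain:

  H_2: rank ker ∂_2 − rank ∂_3 = (10 − 10) − 0 = 0, and there is no ∂_3, so H_2 ≅ 0.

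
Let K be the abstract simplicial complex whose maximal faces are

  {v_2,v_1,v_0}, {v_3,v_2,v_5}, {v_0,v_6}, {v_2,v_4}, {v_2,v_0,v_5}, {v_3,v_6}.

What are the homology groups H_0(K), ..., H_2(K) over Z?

Order the vertices as v_0 < v_1 < v_2 < v_3 < v_4 < v_5 < v_6. Listing each simplex with vertices in this order, K has dimension 2 with simplices:

  0-simplices (7): [v_0], [v_1], [v_2], [v_3], [v_4], [v_5], [v_6]
  1-simplices (10): [v_0,v_1], [v_0,v_2], [v_0,v_5], [v_0,v_6], [v_1,v_2], [v_2,v_3], [v_2,v_4], [v_2,v_5], [v_3,v_5], [v_3,v_6]
  2-simplices (3): [v_0,v_1,v_2], [v_0,v_2,v_5], [v_2,v_3,v_5]

giving chain groups C_0 ≅ Z^7, C_1 ≅ Z^10, C_2 ≅ Z^3.

∂_1: C_1 → C_0 is given by ∂[p,q] = [q] − [p].
This gives a 7×10 integer matrix of rank 6; reducing to Smith normal form yields diagonal entries (1,1,1,1,1,1).

Boundary ∂_2: C_2 → C_1 acts by ∂[p,q,r] = [q,r] − [p,r] + [p,q]. For instance
  ∂[v_0,v_2,v_5] = [v_2,v_5] − [v_0,v_5] + [v_0,v_2],
  ∂[v_0,v_1,v_2] = [v_1,v_2] − [v_0,v_2] + [v_0,v_1].
This gives a 10×3 integer matrix of rank 3; reducing to Smith normal form yields diagonal entries (1,1,1).

From H_k ≅ ker(∂_k) / im(∂_{k+1}) we obtain:

  H_0: rank C_0 − rank ∂_1 = 7 − 6 = 1, and the invariant factors of ∂_1 are all 1, so H_0 = Z.
  H_1: rank ker ∂_1 − rank ∂_2 = (10 − 6) − 3 = 1, and the invariant factors of ∂_2 are all 1, so H_1 = Z.
  H_2: rank ker ∂_2 − rank ∂_3 = (3 − 3) − 0 = 0, and there is no ∂_3, so H_2 = 0.

H_0 = Z,  H_1 = Z,  H_2 = 0.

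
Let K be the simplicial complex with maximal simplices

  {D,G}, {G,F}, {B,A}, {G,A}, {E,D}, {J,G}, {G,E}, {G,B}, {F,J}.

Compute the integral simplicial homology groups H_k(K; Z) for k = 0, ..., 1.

H_0 = Z,  H_1 = Z^3.

Fix the vertex order A < B < D < E < F < G < J and write every simplex with vertices in increasing order. Then dim K = 1 and the simplices of K are:

  0-simplices (7): A, B, D, E, F, G, J
  1-simplices (9): AB, AG, BG, DE, DG, EG, FG, FJ, GJ

so the chain groups are C_0 ≅ Z^7, C_1 ≅ Z^9.

∂_1: C_1 → C_0 is given by ∂[p,q] = [q] − [p].
The resulting 7×9 matrix has rank 6, and its Smith normal form has invariant factors (1,1,1,1,1,1).

From H_k ≅ ker(∂_k) / im(∂_{k+1}) we obtain:

  H_0: rank C_0 − rank ∂_1 = 7 − 6 = 1, and the invariant factors of ∂_1 are all 1, so H_0 = Z.
  H_1: rank ker ∂_1 − rank ∂_2 = (9 − 6) − 0 = 3, and there is no ∂_2, so H_1 = Z^3.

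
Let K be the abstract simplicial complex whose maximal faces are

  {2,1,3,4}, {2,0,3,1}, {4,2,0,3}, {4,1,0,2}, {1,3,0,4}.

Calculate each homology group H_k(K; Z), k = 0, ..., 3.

We work with the vertex ordering 0 < 1 < 2 < 3 < 4. The simplices of K, each written with vertices in increasing order, are:

  0-simplices (5): [0], [1], [2], [3], [4]
  1-simplices (10): [0,1], [0,2], [0,3], [0,4], [1,2], [1,3], [1,4], [2,3], [2,4], [3,4]
  2-simplices (10): [0,1,2], [0,1,3], [0,1,4], [0,2,3], [0,2,4], [0,3,4], [1,2,3], [1,2,4], [1,3,4], [2,3,4]
  3-simplices (5): [0,1,2,3], [0,1,2,4], [0,1,3,4], [0,2,3,4], [1,2,3,4]

Hence C_0 ≅ Z^5, C_1 ≅ Z^10, C_2 ≅ Z^10, C_3 ≅ Z^5.

Boundary ∂_1: C_1 → C_0 maps an edge to its endpoints' difference, ∂[p,q] = q − p.
This gives a 5×10 integer matrix of rank 4; reducing to Smith normal form yields diagonal entries (1,1,1,1).

Boundary ∂_2: C_2 → C_1 sends each 2-simplex [p,q,r] to [q,r] − [p,r] + [p,q]. For instance
  ∂[0,2,3] = [2,3] − [0,3] + [0,2],
  ∂[1,2,3] = [2,3] − [1,3] + [1,2].
As a 10×10 matrix over Z this has rank 6, with invariant factors (1,1,1,1,1,1).

Boundary ∂_3: C_3 → C_2 sends each 3-simplex σ to the alternating sum Σ_i (−1)^i (σ with its i-th vertex removed). For instance
  ∂[0,1,2,3] = [1,2,3] − [0,2,3] + [0,1,3] − [0,1,2],
  ∂[1,2,3,4] = [2,3,4] − [1,3,4] + [1,2,4] − [1,2,3].
The 10×5 boundary matrix has rank 4 and Smith normal form diag(1,1,1,1).

Now H_k = ker ∂_k / im ∂_{k+1}, so:

  H_0: rank C_0 − rank ∂_1 = 5 − 4 = 1, and the invariant factors of ∂_1 are all 1, so H_0 ≅ Z.
  H_1: rank ker ∂_1 − rank ∂_2 = (10 − 4) − 6 = 0, and the invariant factors of ∂_2 are all 1, so H_1 ≅ 0.
  H_2: rank ker ∂_2 − rank ∂_3 = (10 − 6) − 4 = 0, and the invariant factors of ∂_3 are all 1, so H_2 ≅ 0.
  H_3: rank ker ∂_3 − rank ∂_4 = (5 − 4) − 0 = 1, and there is no ∂_4, so H_3 ≅ Z.

H_0 = Z,  H_1 = 0,  H_2 = 0,  H_3 = Z.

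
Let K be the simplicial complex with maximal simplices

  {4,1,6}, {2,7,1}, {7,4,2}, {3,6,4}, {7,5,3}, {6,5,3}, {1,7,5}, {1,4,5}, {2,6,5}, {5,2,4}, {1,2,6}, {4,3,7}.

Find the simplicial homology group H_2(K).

H_2 ≅ 0.

Take the total order 1 < 2 < 3 < 4 < 5 < 6 < 7 on the vertex set. Then K (dimension 2) consists of the simplices:

  0-simplices (7): [1], [2], [3], [4], [5], [6], [7]
  1-simplices (18): [1,2], [1,4], [1,5], [1,6], [1,7], [2,4], [2,5], [2,6], [2,7], [3,4], [3,5], [3,6], [3,7], [4,5], [4,6], [4,7], [5,6], [5,7]
  2-simplices (12): [1,2,6], [1,2,7], [1,4,5], [1,4,6], [1,5,7], [2,4,5], [2,4,7], [2,5,6], [3,4,6], [3,4,7], [3,5,6], [3,5,7]

Hence C_0 ≅ Z^7, C_1 ≅ Z^18, C_2 ≅ Z^12.

The boundary map ∂_1: C_1 → C_0 is given by ∂[p,q] = [q] − [p].
The resulting 7×18 matrix has rank 6, and its Smith normal form has invariant factors (1,1,1,1,1,1).

The boundary map ∂_2: C_2 → C_1 maps a triangle to the signed sum of its edges. For instance
  ∂[2,4,7] = [4,7] − [2,7] + [2,4],
  ∂[2,4,5] = [4,5] − [2,5] + [2,4].
As a 18×12 matrix over Z this has rank 12, with invariant factors (1,1,1,1,1,1,1,1,1,1,1,2).

From H_k ≅ ker(∂_k) / im(∂_{k+1}) we obtain:

  H_2: rank ker ∂_2 − rank ∂_3 = (12 − 12) − 0 = 0, and there is no ∂_3, so H_2 = 0.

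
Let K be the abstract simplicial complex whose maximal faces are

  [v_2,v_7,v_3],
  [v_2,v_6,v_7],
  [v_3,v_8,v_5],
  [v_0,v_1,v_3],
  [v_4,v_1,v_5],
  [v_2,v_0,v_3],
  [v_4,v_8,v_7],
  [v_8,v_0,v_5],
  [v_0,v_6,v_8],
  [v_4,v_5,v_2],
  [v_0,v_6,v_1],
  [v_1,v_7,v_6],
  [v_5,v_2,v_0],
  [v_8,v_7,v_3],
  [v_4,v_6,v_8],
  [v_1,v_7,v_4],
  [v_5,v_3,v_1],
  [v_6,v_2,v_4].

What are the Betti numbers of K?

b_0 = 1, b_1 = 1, b_2 = 0.

K has 9 vertices, 27 edges, 18 triangles.
rank ∂_0 = 0, rank ∂_1 = 8 ⇒ b_0 = 9 − 0 − 8 = 1; all invariant factors of ∂_1 are 1 so no torsion. So H_0 = Z.
rank ∂_1 = 8, rank ∂_2 = 18 ⇒ b_1 = 27 − 8 − 18 = 1; ∂_2 has invariant factor(s) [2] giving torsion. So H_1 = Z ⊕ Z/2.
rank ∂_2 = 18, rank ∂_3 = 0 ⇒ b_2 = 18 − 18 − 0 = 0. So H_2 = 0.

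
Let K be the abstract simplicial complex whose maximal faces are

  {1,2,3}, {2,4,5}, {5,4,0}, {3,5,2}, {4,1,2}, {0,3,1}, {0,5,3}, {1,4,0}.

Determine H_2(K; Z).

H_2 ≅ Z.

We work with the vertex ordering 0 < 1 < 2 < 3 < 4 < 5. The simplices of K, each written with vertices in increasing order, are:

  0-simplices (6): [0], [1], [2], [3], [4], [5]
  1-simplices (12): [0,1], [0,3], [0,4], [0,5], [1,2], [1,3], [1,4], [2,3], [2,4], [2,5], [3,5], [4,5]
  2-simplices (8): [0,1,3], [0,1,4], [0,3,5], [0,4,5], [1,2,3], [1,2,4], [2,3,5], [2,4,5]

Hence C_0 ≅ Z^6, C_1 ≅ Z^12, C_2 ≅ Z^8.

∂_1: C_1 → C_0 maps an edge to its endpoints' difference, ∂[p,q] = q − p.
The resulting 6×12 matrix has rank 5, and its Smith normal form has invariant factors (1,1,1,1,1).

The boundary map ∂_2: C_2 → C_1 maps a triangle to the signed sum of its edges. For instance
  ∂[0,1,4] = [1,4] − [0,4] + [0,1],
  ∂[0,3,5] = [3,5] − [0,5] + [0,3].
The resulting 12×8 matrix has rank 7, and its Smith normal form has invariant factors (1,1,1,1,1,1,1).

Reading off H_k = ker ∂_k / im ∂_{k+1}:

  H_2: rank ker ∂_2 − rank ∂_3 = (8 − 7) − 0 = 1, and there is no ∂_3, so H_2 ≅ Z.

(K is a triangulation of the 2-sphere S^2.)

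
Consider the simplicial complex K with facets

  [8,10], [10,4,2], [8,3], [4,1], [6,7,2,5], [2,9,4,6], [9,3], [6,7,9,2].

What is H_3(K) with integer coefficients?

H_3 ≅ 0.

K has 10 vertices, 18 edges, 11 triangles, 3 3-simplices.
rank ∂_3 = 3, rank ∂_4 = 0 ⇒ b_3 = 3 − 3 − 0 = 0. So H_3 ≅ 0.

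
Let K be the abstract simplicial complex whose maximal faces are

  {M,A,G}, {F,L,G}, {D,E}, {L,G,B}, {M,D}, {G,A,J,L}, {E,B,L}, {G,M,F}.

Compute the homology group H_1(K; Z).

Order the vertices as A < B < D < E < F < G < J < L < M. Listing each simplex with vertices in this order, K has dimension 3 with simplices:

  0-simplices (9): A, B, D, E, F, G, J, L, M
  1-simplices (17): AG, AJ, AL, AM, BE, BG, BL, DE, DM, EL, FG, FL, FM, GJ, GL, GM, JL
  2-simplices (9): AGJ, AGL, AGM, AJL, BEL, BGL, FGL, FGM, GJL
  3-simplices (1): AGJL

Hence C_0 ≅ Z^9, C_1 ≅ Z^17, C_2 ≅ Z^9, C_3 ≅ Z^1.

The boundary map ∂_1: C_1 → C_0 is given by ∂[p,q] = [q] − [p]. For instance
  ∂AL = L − A.
This gives a 9×17 integer matrix of rank 8; reducing to Smith normal form yields diagonal entries (1,1,1,1,1,1,1,1).

The boundary map ∂_2: C_2 → C_1 maps a triangle to the signed sum of its edges. For instance
  ∂FGM = GM − FM + FG,
  ∂AGM = GM − AM + AG.
This gives a 17×9 integer matrix of rank 8; reducing to Smith normal form yields diagonal entries (1,1,1,1,1,1,1,1).

Boundary ∂_3: C_3 → C_2 sends each 3-simplex σ to the alternating sum Σ_i (−1)^i (σ with its i-th vertex removed). For instance
  ∂AGJL = GJL − AJL + AGL − AGJ.
As a 9×1 matrix over Z this has rank 1, with invariant factors (1).

Computing H_k = (kernel of ∂_k) / (image of ∂_{k+1}):

  H_1: rank ker ∂_1 − rank ∂_2 = (17 − 8) − 8 = 1, and the invariant factors of ∂_2 are all 1, so H_1 ≅ Z.

H_1 ≅ Z.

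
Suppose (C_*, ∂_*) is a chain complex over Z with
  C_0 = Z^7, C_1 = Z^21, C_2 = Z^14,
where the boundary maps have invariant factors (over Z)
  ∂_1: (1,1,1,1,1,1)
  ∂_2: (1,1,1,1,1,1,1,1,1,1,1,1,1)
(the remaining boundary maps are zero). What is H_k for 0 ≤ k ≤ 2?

H_0 ≅ Z,  H_1 ≅ Z^2,  H_2 ≅ Z.

H_0: b_0 = 7 − 0 − 6 = 1; torsion from ∂_1 factors > 1: none. So H_0 ≅ Z.
H_1: b_1 = 21 − 6 − 13 = 2; torsion from ∂_2 factors > 1: none. So H_1 ≅ Z^2.
H_2: b_2 = 14 − 13 − 0 = 1; torsion from ∂_3 factors > 1: none. So H_2 ≅ Z.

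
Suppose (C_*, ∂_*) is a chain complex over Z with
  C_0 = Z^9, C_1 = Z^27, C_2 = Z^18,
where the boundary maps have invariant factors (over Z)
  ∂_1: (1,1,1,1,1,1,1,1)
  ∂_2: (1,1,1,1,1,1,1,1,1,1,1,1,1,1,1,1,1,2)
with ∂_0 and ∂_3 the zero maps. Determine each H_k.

H_0: b_0 = 9 − 0 − 8 = 1; torsion from ∂_1 factors > 1: none. So H_0 ≅ Z.
H_1: b_1 = 27 − 8 − 18 = 1; torsion from ∂_2 factors > 1: [2]. So H_1 ≅ Z ⊕ Z/2.
H_2: b_2 = 18 − 18 − 0 = 0; torsion from ∂_3 factors > 1: none. So H_2 ≅ 0.

H_0 ≅ Z,  H_1 ≅ Z ⊕ Z/2,  H_2 = 0.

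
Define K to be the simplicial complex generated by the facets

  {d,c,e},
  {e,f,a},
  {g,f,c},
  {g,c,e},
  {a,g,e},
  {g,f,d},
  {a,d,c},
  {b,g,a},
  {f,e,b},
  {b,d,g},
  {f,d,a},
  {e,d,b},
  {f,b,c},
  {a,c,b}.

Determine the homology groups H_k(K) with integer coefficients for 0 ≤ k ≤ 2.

Order the vertices as a < b < c < d < e < f < g. Listing each simplex with vertices in this order, K has dimension 2 with simplices:

  0-simplices (7): a, b, c, d, e, f, g
  1-simplices (21): ab, ac, ad, ae, af, ag, bc, bd, be, bf, bg, cd, ce, cf, cg, de, df, dg, ef, eg, fg
  2-simplices (14): abc, abg, acd, adf, aef, aeg, bcf, bde, bdg, bef, cde, ceg, cfg, dfg

giving chain groups C_0 ≅ Z^7, C_1 ≅ Z^21, C_2 ≅ Z^14.

Boundary ∂_1: C_1 → C_0 sends each edge [p,q] (with p < q) to q − p. For instance
  ∂ag = g − a.
This gives a 7×21 integer matrix of rank 6; reducing to Smith normal form yields diagonal entries (1,1,1,1,1,1).

Boundary ∂_2: C_2 → C_1 maps a triangle to the signed sum of its edges. For instance
  ∂acd = cd − ad + ac,
  ∂ceg = eg − cg + ce.
The 21×14 boundary matrix has rank 13 and Smith normal form diag(1,1,1,1,1,1,1,1,1,1,1,1,1).

Reading off H_k = ker ∂_k / im ∂_{k+1}:

  H_0: rank C_0 − rank ∂_1 = 7 − 6 = 1, and the invariant factors of ∂_1 are all 1, so H_0 = Z.
  H_1: rank ker ∂_1 − rank ∂_2 = (21 − 6) − 13 = 2, and the invariant factors of ∂_2 are all 1, so H_1 = Z^2.
  H_2: rank ker ∂_2 − rank ∂_3 = (14 − 13) − 0 = 1, and there is no ∂_3, so H_2 = Z.

As a check, the Euler characteristic is 7 − 21 + 14 = 0, which agrees with 1 − 2 + 1 = 0.

H_0 ≅ Z,  H_1 ≅ Z^2,  H_2 ≅ Z.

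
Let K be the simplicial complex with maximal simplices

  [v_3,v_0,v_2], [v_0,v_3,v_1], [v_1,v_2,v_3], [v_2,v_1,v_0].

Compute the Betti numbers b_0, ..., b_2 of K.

Take the total order v_0 < v_1 < v_2 < v_3 on the vertex set. Then K (dimension 2) consists of the simplices:

  0-simplices (4): [v_0], [v_1], [v_2], [v_3]
  1-simplices (6): [v_0,v_1], [v_0,v_2], [v_0,v_3], [v_1,v_2], [v_1,v_3], [v_2,v_3]
  2-simplices (4): [v_0,v_1,v_2], [v_0,v_1,v_3], [v_0,v_2,v_3], [v_1,v_2,v_3]

Hence C_0 ≅ Z^4, C_1 ≅ Z^6, C_2 ≅ Z^4.

∂_1: C_1 → C_0 sends each edge [p,q] (with p < q) to q − p.
The 4×6 boundary matrix has rank 3 and Smith normal form diag(1,1,1).

Boundary ∂_2: C_2 → C_1 maps a triangle to the signed sum of its edges. For instance
  ∂[v_0,v_1,v_2] = [v_1,v_2] − [v_0,v_2] + [v_0,v_1],
  ∂[v_1,v_2,v_3] = [v_2,v_3] − [v_1,v_3] + [v_1,v_2].
As a 6×4 matrix over Z this has rank 3, with invariant factors (1,1,1).

Reading off H_k = ker ∂_k / im ∂_{k+1}:

  H_0: rank C_0 − rank ∂_1 = 4 − 3 = 1, and the invariant factors of ∂_1 are all 1, so H_0 ≅ Z.
  H_1: rank ker ∂_1 − rank ∂_2 = (6 − 3) − 3 = 0, and the invariant factors of ∂_2 are all 1, so H_1 ≅ 0.
  H_2: rank ker ∂_2 − rank ∂_3 = (4 − 3) − 0 = 1, and there is no ∂_3, so H_2 ≅ Z.

(K is a triangulation of the 2-sphere S^2.)

Hence the Betti numbers are b_0 = 1, b_1 = 0, b_2 = 1.

b_0 = 1, b_1 = 0, b_2 = 1.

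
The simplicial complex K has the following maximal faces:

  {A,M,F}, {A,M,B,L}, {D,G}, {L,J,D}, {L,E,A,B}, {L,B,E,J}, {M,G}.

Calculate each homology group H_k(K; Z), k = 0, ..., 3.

We work with the vertex ordering A < B < D < E < F < G < J < L < M. The simplices of K, each written with vertices in increasing order, are:

  0-simplices (9): A, B, D, E, F, G, J, L, M
  1-simplices (18): AB, AE, AF, AL, AM, BE, BJ, BL, BM, DG, DJ, DL, EJ, EL, FM, GM, JL, LM
  2-simplices (12): ABE, ABL, ABM, AEL, AFM, ALM, BEJ, BEL, BJL, BLM, DJL, EJL
  3-simplices (3): ABEL, ABLM, BEJL

Hence C_0 ≅ Z^9, C_1 ≅ Z^18, C_2 ≅ Z^12, C_3 ≅ Z^3.

The boundary map ∂_1: C_1 → C_0 sends each edge [p,q] (with p < q) to q − p.
The 9×18 boundary matrix has rank 8 and Smith normal form diag(1,1,1,1,1,1,1,1).

∂_2: C_2 → C_1 maps a triangle to the signed sum of its edges. For instance
  ∂ALM = LM − AM + AL,
  ∂ABE = BE − AE + AB.
As a 18×12 matrix over Z this has rank 9, with invariant factors (1,1,1,1,1,1,1,1,1).

The boundary map ∂_3: C_3 → C_2 sends each 3-simplex σ to the alternating sum Σ_i (−1)^i (σ with its i-th vertex removed). For instance
  ∂BEJL = EJL − BJL + BEL − BEJ,
  ∂ABLM = BLM − ALM + ABM − ABL.
As a 12×3 matrix over Z this has rank 3, with invariant factors (1,1,1).

Now H_k = ker ∂_k / im ∂_{k+1}, so:

  H_0: rank C_0 − rank ∂_1 = 9 − 8 = 1, and the invariant factors of ∂_1 are all 1, so H_0 = Z.
  H_1: rank ker ∂_1 − rank ∂_2 = (18 − 8) − 9 = 1, and the invariant factors of ∂_2 are all 1, so H_1 = Z.
  H_2: rank ker ∂_2 − rank ∂_3 = (12 − 9) − 3 = 0, and the invariant factors of ∂_3 are all 1, so H_2 = 0.
  H_3: rank ker ∂_3 − rank ∂_4 = (3 − 3) − 0 = 0, and there is no ∂_4, so H_3 = 0.

As a check, the Euler characteristic is 9 − 18 + 12 − 3 = 0, which agrees with 1 − 1 + 0 − 0 = 0.

H_0 ≅ Z,  H_1 ≅ Z,  H_2 = 0,  H_3 = 0.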